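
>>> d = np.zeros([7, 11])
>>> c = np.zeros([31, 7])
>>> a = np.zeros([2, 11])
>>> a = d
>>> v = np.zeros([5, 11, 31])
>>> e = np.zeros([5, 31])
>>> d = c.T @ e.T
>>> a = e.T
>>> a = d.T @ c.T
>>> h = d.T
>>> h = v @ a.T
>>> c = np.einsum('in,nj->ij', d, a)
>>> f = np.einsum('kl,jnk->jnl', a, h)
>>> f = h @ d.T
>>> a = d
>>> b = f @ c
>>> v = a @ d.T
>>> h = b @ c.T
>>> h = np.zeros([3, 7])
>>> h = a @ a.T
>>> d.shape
(7, 5)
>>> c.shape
(7, 31)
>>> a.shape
(7, 5)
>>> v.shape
(7, 7)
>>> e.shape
(5, 31)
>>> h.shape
(7, 7)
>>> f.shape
(5, 11, 7)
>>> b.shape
(5, 11, 31)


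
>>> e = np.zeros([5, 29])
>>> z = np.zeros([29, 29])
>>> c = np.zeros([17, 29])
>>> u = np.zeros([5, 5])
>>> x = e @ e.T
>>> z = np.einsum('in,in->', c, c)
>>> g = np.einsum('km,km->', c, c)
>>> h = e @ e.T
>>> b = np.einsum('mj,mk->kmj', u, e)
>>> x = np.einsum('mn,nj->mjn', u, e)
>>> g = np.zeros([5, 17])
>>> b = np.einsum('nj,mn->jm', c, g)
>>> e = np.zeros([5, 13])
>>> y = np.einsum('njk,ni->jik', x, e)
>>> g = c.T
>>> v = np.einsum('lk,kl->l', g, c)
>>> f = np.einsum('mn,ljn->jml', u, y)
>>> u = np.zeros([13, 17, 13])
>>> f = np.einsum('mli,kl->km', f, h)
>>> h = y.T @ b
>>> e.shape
(5, 13)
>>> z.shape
()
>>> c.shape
(17, 29)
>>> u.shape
(13, 17, 13)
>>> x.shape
(5, 29, 5)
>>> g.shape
(29, 17)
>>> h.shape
(5, 13, 5)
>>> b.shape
(29, 5)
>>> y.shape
(29, 13, 5)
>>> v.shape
(29,)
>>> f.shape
(5, 13)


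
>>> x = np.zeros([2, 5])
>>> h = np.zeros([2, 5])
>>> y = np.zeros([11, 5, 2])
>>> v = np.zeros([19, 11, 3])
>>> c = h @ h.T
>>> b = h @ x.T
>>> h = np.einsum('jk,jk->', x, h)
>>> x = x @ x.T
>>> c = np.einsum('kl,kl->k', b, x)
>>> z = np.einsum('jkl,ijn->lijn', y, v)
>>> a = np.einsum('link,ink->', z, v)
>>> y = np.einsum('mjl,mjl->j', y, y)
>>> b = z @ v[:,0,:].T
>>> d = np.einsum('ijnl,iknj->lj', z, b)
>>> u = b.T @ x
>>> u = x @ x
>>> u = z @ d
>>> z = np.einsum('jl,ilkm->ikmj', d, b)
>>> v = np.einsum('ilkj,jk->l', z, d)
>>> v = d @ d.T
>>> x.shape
(2, 2)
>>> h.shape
()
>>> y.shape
(5,)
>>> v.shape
(3, 3)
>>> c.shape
(2,)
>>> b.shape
(2, 19, 11, 19)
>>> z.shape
(2, 11, 19, 3)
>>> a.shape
()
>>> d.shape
(3, 19)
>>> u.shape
(2, 19, 11, 19)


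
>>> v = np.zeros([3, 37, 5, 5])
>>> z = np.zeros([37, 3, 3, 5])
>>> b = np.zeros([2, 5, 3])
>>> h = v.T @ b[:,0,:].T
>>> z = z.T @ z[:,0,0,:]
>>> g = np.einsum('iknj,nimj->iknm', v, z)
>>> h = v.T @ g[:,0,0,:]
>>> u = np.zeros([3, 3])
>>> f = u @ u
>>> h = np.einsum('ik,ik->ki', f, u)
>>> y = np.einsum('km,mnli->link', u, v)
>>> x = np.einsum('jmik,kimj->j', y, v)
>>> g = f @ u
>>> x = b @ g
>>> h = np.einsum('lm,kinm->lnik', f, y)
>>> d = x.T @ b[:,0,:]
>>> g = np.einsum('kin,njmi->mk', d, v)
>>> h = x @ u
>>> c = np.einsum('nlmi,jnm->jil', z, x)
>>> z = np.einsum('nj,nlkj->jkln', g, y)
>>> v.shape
(3, 37, 5, 5)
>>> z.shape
(3, 37, 5, 5)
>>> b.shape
(2, 5, 3)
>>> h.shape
(2, 5, 3)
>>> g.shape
(5, 3)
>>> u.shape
(3, 3)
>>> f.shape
(3, 3)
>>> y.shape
(5, 5, 37, 3)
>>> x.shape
(2, 5, 3)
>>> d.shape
(3, 5, 3)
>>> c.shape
(2, 5, 3)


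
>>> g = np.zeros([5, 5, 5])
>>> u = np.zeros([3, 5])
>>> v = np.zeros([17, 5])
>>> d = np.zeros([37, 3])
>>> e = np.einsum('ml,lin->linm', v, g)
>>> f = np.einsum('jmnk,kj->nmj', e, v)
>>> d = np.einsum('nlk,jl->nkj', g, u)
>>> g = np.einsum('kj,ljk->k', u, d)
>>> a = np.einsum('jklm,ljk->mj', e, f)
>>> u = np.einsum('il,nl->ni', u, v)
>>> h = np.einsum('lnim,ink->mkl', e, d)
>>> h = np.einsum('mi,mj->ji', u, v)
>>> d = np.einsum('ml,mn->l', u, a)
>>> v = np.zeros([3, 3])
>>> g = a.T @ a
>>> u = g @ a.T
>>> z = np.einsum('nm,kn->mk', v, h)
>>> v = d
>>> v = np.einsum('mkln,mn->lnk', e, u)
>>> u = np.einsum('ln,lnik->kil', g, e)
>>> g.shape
(5, 5)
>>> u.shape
(17, 5, 5)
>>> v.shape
(5, 17, 5)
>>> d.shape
(3,)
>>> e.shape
(5, 5, 5, 17)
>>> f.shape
(5, 5, 5)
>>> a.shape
(17, 5)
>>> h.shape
(5, 3)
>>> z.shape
(3, 5)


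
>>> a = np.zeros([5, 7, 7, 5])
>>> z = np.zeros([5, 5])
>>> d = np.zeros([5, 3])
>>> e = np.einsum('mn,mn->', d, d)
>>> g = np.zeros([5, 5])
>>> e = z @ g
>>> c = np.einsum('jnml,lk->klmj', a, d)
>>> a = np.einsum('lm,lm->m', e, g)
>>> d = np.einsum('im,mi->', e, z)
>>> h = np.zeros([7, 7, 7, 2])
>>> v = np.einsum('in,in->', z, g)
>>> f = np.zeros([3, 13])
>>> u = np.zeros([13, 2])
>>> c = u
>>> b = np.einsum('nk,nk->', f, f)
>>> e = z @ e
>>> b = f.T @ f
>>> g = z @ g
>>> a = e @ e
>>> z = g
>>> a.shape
(5, 5)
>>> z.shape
(5, 5)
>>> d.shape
()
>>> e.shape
(5, 5)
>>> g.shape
(5, 5)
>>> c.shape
(13, 2)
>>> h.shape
(7, 7, 7, 2)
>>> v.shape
()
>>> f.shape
(3, 13)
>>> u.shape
(13, 2)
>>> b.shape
(13, 13)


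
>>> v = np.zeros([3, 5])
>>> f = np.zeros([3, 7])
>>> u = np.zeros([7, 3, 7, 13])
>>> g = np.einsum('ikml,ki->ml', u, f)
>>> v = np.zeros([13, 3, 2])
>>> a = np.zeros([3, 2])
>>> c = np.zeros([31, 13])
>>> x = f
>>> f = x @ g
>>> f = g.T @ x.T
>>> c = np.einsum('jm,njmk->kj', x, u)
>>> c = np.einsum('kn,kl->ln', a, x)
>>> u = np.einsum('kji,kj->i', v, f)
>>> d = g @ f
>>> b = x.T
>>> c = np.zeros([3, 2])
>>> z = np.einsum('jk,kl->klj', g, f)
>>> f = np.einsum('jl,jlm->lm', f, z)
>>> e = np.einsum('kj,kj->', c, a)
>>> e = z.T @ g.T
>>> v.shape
(13, 3, 2)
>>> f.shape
(3, 7)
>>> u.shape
(2,)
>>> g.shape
(7, 13)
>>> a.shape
(3, 2)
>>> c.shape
(3, 2)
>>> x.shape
(3, 7)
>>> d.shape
(7, 3)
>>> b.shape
(7, 3)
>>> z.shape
(13, 3, 7)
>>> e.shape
(7, 3, 7)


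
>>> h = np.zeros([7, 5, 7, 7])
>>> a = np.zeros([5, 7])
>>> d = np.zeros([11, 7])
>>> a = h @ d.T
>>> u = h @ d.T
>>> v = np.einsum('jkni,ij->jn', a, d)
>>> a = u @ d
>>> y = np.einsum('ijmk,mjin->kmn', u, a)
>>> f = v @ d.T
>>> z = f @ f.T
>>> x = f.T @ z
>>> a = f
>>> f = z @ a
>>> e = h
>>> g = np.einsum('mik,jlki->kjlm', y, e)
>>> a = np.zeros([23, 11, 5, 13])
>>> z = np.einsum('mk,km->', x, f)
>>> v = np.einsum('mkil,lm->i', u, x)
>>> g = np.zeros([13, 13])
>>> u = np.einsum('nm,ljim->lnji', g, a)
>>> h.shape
(7, 5, 7, 7)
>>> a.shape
(23, 11, 5, 13)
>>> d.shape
(11, 7)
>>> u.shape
(23, 13, 11, 5)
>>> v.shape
(7,)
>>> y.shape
(11, 7, 7)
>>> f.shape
(7, 11)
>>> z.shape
()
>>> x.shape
(11, 7)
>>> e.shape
(7, 5, 7, 7)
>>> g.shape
(13, 13)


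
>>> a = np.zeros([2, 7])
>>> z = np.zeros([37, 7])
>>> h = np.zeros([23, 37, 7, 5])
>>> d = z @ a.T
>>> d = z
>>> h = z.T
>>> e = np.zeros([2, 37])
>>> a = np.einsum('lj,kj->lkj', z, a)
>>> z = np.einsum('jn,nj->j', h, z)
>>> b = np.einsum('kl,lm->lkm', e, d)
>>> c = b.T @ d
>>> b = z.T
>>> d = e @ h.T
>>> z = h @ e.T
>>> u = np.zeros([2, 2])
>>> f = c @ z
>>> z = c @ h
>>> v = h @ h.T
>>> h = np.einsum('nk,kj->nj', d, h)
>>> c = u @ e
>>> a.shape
(37, 2, 7)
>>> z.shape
(7, 2, 37)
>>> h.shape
(2, 37)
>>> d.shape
(2, 7)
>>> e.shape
(2, 37)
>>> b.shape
(7,)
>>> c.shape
(2, 37)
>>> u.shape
(2, 2)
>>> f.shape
(7, 2, 2)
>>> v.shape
(7, 7)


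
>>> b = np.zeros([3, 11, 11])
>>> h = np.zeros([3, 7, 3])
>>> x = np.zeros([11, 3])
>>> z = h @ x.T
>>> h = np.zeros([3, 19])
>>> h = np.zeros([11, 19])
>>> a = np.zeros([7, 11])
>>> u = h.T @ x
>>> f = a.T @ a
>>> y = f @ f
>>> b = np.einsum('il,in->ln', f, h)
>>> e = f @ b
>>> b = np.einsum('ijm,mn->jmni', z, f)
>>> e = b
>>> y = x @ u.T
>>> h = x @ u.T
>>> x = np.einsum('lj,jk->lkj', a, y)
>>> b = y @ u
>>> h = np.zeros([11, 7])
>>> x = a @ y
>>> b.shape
(11, 3)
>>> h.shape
(11, 7)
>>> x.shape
(7, 19)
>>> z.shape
(3, 7, 11)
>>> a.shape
(7, 11)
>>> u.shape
(19, 3)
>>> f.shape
(11, 11)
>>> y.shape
(11, 19)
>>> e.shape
(7, 11, 11, 3)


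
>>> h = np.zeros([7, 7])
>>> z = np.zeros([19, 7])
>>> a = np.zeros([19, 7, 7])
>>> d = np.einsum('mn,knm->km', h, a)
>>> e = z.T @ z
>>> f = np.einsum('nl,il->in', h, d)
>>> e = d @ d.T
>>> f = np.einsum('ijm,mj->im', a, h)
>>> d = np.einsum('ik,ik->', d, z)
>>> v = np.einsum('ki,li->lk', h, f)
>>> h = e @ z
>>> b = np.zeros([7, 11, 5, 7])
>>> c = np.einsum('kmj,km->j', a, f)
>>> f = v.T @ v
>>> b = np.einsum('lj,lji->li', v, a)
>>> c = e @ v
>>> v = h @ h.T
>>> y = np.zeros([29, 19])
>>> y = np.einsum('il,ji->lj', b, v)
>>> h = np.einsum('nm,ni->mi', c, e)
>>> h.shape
(7, 19)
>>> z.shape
(19, 7)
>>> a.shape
(19, 7, 7)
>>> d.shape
()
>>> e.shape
(19, 19)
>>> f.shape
(7, 7)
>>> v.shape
(19, 19)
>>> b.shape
(19, 7)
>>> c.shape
(19, 7)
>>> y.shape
(7, 19)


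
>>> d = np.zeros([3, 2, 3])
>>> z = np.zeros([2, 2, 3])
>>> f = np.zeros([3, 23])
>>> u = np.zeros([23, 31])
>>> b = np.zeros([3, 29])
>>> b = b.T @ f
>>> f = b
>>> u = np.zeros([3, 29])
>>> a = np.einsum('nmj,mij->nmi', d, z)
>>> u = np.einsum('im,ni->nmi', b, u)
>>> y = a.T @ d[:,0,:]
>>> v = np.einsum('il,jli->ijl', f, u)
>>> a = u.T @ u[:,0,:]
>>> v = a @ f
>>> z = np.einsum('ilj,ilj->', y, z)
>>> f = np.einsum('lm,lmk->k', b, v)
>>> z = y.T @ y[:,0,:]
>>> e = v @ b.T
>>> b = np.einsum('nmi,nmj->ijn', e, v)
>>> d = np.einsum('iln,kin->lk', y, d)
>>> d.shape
(2, 3)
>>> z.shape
(3, 2, 3)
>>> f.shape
(23,)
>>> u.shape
(3, 23, 29)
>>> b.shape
(29, 23, 29)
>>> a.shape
(29, 23, 29)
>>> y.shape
(2, 2, 3)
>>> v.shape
(29, 23, 23)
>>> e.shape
(29, 23, 29)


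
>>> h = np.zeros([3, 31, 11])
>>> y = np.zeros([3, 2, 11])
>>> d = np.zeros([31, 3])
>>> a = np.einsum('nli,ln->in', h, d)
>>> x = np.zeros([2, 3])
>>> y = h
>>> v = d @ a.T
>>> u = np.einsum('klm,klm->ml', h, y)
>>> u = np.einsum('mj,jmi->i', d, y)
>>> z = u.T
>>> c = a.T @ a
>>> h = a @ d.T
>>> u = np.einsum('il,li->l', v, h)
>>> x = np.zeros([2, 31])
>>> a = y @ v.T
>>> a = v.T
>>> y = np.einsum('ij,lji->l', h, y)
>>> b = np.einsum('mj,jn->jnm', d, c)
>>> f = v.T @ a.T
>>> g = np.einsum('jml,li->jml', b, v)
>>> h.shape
(11, 31)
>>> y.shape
(3,)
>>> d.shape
(31, 3)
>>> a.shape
(11, 31)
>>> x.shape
(2, 31)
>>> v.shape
(31, 11)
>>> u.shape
(11,)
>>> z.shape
(11,)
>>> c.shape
(3, 3)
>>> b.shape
(3, 3, 31)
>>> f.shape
(11, 11)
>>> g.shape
(3, 3, 31)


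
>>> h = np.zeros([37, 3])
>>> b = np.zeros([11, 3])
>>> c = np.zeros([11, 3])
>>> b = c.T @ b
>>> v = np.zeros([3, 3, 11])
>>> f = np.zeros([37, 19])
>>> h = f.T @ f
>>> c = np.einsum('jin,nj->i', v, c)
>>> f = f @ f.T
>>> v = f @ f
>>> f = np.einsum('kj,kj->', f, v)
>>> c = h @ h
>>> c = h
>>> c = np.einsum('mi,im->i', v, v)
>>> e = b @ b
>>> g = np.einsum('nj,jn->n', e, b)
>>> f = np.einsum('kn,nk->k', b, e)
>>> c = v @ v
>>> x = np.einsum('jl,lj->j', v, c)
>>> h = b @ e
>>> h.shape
(3, 3)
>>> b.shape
(3, 3)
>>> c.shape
(37, 37)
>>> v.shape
(37, 37)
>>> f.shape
(3,)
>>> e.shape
(3, 3)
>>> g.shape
(3,)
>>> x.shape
(37,)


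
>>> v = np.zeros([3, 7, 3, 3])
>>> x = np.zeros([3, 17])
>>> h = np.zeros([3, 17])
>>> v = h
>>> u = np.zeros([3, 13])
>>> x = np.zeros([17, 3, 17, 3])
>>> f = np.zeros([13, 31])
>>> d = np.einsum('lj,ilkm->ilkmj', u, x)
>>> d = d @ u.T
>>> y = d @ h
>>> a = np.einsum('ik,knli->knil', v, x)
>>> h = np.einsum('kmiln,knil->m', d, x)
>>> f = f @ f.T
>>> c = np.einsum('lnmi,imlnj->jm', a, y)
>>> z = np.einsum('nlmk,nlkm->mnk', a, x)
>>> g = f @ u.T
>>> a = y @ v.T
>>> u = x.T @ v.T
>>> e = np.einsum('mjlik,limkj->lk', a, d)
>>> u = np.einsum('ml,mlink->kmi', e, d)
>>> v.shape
(3, 17)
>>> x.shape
(17, 3, 17, 3)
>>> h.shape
(3,)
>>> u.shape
(3, 17, 17)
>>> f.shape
(13, 13)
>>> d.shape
(17, 3, 17, 3, 3)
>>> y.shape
(17, 3, 17, 3, 17)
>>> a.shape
(17, 3, 17, 3, 3)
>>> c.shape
(17, 3)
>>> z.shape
(3, 17, 17)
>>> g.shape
(13, 3)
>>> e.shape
(17, 3)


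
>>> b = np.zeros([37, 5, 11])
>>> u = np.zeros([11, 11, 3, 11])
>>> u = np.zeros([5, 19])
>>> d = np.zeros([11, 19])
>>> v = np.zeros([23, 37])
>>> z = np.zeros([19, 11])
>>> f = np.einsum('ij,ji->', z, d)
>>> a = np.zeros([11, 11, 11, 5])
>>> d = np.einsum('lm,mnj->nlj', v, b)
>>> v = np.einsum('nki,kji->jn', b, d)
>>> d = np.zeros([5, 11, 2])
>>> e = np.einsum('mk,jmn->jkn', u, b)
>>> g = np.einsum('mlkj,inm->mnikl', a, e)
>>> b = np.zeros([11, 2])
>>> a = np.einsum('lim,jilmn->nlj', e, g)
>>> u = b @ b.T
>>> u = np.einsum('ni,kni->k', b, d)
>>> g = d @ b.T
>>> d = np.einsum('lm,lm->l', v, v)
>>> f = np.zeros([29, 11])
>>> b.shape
(11, 2)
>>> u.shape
(5,)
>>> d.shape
(23,)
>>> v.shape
(23, 37)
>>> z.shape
(19, 11)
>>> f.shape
(29, 11)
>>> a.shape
(11, 37, 11)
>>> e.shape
(37, 19, 11)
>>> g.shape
(5, 11, 11)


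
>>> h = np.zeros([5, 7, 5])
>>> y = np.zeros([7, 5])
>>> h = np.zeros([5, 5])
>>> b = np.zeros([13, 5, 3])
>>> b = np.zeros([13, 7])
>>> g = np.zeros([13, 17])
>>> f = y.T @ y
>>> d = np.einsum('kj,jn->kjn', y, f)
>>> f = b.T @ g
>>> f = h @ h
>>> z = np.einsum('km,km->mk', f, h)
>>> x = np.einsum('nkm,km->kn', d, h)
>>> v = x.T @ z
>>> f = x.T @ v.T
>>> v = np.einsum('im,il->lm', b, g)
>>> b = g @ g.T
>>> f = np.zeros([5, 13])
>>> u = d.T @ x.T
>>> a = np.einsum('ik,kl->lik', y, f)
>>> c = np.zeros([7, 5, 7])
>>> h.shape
(5, 5)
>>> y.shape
(7, 5)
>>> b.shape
(13, 13)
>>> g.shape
(13, 17)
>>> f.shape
(5, 13)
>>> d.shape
(7, 5, 5)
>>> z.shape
(5, 5)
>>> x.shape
(5, 7)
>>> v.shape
(17, 7)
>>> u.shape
(5, 5, 5)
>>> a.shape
(13, 7, 5)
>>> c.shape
(7, 5, 7)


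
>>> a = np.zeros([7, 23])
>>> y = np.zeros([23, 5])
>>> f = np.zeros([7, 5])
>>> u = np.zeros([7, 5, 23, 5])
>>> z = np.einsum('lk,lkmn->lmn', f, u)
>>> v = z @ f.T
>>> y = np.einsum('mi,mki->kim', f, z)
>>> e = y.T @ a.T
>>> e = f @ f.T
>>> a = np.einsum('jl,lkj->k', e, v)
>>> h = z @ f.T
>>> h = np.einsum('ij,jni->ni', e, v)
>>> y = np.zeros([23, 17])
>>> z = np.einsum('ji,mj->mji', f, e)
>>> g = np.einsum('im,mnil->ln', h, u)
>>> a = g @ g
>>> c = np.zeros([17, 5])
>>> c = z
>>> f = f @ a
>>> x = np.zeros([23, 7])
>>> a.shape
(5, 5)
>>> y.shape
(23, 17)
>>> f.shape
(7, 5)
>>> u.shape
(7, 5, 23, 5)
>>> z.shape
(7, 7, 5)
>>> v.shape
(7, 23, 7)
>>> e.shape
(7, 7)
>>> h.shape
(23, 7)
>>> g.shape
(5, 5)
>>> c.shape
(7, 7, 5)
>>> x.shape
(23, 7)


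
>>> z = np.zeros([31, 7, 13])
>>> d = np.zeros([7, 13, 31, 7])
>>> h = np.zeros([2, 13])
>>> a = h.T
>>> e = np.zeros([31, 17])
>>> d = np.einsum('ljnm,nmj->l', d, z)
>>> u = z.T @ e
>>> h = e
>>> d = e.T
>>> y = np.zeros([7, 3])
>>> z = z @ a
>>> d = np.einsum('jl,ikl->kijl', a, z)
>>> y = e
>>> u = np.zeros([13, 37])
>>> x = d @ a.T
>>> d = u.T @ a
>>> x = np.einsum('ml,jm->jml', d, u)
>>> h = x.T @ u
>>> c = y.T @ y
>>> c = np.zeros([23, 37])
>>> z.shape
(31, 7, 2)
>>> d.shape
(37, 2)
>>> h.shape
(2, 37, 37)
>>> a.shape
(13, 2)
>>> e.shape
(31, 17)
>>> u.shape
(13, 37)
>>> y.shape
(31, 17)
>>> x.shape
(13, 37, 2)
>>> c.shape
(23, 37)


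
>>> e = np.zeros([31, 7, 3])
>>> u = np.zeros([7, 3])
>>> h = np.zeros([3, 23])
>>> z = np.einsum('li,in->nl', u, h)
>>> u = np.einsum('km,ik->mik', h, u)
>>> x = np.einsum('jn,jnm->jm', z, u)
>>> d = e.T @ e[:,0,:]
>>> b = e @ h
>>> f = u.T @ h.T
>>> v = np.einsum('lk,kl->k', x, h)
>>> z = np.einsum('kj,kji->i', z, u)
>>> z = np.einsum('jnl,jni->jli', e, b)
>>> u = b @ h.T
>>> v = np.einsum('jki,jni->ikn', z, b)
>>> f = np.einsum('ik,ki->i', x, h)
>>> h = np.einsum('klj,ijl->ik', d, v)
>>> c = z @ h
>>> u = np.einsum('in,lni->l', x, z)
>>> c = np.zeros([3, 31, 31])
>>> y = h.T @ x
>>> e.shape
(31, 7, 3)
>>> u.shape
(31,)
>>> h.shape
(23, 3)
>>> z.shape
(31, 3, 23)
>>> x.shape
(23, 3)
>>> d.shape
(3, 7, 3)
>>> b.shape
(31, 7, 23)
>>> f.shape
(23,)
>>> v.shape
(23, 3, 7)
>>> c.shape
(3, 31, 31)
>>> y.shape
(3, 3)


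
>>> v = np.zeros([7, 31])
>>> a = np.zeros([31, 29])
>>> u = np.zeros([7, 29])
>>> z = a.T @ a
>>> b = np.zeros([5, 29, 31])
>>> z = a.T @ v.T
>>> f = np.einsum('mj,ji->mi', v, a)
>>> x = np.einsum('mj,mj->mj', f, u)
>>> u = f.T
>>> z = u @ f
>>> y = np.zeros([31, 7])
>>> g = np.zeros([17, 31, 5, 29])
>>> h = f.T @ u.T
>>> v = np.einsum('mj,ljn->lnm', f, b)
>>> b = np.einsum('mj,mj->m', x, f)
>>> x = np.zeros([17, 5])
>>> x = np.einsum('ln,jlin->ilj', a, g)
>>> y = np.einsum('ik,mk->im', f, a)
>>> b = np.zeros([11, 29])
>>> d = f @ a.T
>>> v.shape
(5, 31, 7)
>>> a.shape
(31, 29)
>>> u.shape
(29, 7)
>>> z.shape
(29, 29)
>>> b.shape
(11, 29)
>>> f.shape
(7, 29)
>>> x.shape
(5, 31, 17)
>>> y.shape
(7, 31)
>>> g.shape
(17, 31, 5, 29)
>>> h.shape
(29, 29)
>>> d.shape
(7, 31)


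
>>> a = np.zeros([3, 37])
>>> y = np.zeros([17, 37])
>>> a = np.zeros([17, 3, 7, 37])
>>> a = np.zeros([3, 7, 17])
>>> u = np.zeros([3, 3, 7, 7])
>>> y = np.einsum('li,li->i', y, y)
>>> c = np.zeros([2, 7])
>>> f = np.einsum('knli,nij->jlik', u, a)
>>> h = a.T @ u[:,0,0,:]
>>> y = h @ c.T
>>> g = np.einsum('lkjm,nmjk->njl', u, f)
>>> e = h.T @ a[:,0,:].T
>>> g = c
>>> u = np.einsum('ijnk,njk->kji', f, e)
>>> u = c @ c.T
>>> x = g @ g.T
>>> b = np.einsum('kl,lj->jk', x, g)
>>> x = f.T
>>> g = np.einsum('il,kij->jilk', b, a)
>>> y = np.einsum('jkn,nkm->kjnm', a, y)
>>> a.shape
(3, 7, 17)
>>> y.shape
(7, 3, 17, 2)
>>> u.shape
(2, 2)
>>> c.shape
(2, 7)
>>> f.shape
(17, 7, 7, 3)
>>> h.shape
(17, 7, 7)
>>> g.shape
(17, 7, 2, 3)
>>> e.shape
(7, 7, 3)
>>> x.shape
(3, 7, 7, 17)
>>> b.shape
(7, 2)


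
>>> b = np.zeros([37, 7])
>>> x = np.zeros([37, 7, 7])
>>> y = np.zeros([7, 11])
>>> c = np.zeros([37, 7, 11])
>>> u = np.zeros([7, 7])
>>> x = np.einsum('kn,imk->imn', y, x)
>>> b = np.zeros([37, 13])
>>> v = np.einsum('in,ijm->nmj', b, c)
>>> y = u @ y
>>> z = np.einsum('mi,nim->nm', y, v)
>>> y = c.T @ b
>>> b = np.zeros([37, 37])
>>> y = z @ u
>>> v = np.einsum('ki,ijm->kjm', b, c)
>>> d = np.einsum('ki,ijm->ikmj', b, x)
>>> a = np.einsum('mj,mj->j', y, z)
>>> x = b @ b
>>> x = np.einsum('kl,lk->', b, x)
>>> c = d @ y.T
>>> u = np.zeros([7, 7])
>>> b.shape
(37, 37)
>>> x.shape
()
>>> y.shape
(13, 7)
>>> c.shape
(37, 37, 11, 13)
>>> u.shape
(7, 7)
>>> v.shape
(37, 7, 11)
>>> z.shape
(13, 7)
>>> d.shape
(37, 37, 11, 7)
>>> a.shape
(7,)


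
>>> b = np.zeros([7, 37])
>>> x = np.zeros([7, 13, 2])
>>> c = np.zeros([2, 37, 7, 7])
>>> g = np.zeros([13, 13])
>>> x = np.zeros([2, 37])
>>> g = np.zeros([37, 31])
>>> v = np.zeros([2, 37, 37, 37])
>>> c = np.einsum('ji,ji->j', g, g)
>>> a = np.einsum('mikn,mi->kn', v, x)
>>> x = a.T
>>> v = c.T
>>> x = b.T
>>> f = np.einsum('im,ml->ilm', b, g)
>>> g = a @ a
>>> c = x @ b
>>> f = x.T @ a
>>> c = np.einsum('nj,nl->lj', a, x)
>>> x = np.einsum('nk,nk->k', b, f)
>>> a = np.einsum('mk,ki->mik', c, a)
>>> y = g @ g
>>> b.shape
(7, 37)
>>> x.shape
(37,)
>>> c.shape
(7, 37)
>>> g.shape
(37, 37)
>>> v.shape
(37,)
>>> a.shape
(7, 37, 37)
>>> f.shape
(7, 37)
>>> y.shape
(37, 37)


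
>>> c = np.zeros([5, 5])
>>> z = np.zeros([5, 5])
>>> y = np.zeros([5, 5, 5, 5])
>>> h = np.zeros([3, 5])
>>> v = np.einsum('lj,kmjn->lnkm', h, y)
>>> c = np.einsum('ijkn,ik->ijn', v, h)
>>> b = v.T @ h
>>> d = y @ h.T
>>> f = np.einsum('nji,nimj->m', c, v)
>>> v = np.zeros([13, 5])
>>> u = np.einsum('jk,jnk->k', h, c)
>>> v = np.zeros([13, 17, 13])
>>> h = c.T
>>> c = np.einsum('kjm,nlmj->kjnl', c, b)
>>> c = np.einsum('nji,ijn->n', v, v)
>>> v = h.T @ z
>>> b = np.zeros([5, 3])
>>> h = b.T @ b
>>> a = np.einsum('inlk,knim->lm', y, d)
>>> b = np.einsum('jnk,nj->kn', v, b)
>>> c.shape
(13,)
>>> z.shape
(5, 5)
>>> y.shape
(5, 5, 5, 5)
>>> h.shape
(3, 3)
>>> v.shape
(3, 5, 5)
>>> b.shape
(5, 5)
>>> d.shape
(5, 5, 5, 3)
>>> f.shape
(5,)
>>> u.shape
(5,)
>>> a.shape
(5, 3)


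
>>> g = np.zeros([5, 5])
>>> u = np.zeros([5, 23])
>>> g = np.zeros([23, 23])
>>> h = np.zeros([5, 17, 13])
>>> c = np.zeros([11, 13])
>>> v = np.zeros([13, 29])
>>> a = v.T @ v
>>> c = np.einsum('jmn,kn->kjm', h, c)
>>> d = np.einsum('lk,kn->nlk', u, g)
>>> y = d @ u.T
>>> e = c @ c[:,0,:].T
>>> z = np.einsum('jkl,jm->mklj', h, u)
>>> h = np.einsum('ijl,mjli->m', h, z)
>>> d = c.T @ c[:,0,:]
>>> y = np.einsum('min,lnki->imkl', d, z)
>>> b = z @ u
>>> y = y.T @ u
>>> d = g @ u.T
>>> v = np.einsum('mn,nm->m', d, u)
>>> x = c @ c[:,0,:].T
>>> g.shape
(23, 23)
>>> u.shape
(5, 23)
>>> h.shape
(23,)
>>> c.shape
(11, 5, 17)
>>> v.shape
(23,)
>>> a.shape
(29, 29)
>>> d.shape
(23, 5)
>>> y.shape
(23, 13, 17, 23)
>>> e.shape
(11, 5, 11)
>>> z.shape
(23, 17, 13, 5)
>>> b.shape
(23, 17, 13, 23)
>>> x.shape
(11, 5, 11)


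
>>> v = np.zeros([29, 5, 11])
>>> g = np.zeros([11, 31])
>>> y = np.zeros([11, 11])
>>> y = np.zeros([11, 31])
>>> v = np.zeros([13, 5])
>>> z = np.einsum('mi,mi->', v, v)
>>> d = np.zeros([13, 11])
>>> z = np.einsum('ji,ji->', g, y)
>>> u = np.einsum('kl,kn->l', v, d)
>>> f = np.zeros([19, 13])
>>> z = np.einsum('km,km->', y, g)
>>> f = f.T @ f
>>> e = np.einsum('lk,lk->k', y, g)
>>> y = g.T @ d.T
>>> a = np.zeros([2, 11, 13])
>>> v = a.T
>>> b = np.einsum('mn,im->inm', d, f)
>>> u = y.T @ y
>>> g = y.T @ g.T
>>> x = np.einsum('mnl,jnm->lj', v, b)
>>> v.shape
(13, 11, 2)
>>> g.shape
(13, 11)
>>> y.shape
(31, 13)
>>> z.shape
()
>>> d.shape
(13, 11)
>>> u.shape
(13, 13)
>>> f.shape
(13, 13)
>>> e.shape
(31,)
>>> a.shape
(2, 11, 13)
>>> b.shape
(13, 11, 13)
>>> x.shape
(2, 13)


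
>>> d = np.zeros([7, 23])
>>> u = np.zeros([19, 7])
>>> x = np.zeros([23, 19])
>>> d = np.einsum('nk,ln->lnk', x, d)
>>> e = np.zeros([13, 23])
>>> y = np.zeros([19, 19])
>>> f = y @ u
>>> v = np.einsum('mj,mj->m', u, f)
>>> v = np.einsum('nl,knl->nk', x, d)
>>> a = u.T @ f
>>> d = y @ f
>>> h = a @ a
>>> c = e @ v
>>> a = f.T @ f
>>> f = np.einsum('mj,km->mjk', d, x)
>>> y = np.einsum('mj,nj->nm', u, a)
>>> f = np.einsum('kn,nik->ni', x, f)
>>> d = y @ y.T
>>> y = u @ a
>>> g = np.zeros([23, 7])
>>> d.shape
(7, 7)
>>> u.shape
(19, 7)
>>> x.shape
(23, 19)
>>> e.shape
(13, 23)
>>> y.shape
(19, 7)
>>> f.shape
(19, 7)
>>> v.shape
(23, 7)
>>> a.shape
(7, 7)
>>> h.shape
(7, 7)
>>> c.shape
(13, 7)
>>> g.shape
(23, 7)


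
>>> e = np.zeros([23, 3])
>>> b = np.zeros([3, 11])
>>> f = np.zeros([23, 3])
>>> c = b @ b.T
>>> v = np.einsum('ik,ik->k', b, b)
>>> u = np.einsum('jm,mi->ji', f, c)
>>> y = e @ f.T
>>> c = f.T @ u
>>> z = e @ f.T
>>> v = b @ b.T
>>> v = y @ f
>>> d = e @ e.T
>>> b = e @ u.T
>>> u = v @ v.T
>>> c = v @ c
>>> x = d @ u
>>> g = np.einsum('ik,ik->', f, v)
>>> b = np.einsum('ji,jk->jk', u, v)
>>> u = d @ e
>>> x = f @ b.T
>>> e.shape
(23, 3)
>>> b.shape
(23, 3)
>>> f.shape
(23, 3)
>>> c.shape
(23, 3)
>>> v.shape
(23, 3)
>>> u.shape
(23, 3)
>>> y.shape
(23, 23)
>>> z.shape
(23, 23)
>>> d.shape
(23, 23)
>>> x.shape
(23, 23)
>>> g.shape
()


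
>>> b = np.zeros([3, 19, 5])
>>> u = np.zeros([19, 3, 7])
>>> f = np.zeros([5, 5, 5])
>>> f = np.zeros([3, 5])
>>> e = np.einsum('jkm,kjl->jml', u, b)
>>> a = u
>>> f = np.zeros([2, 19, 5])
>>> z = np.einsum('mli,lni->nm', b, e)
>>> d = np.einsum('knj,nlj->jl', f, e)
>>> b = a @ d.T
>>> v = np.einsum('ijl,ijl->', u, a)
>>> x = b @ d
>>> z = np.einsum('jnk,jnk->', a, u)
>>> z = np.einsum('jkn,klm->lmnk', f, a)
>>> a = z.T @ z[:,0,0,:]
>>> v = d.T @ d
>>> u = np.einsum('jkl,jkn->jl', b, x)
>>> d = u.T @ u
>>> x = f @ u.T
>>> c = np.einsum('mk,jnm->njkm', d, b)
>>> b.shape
(19, 3, 5)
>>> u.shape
(19, 5)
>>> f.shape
(2, 19, 5)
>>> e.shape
(19, 7, 5)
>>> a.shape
(19, 5, 7, 19)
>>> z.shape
(3, 7, 5, 19)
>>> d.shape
(5, 5)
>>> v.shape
(7, 7)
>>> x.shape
(2, 19, 19)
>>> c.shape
(3, 19, 5, 5)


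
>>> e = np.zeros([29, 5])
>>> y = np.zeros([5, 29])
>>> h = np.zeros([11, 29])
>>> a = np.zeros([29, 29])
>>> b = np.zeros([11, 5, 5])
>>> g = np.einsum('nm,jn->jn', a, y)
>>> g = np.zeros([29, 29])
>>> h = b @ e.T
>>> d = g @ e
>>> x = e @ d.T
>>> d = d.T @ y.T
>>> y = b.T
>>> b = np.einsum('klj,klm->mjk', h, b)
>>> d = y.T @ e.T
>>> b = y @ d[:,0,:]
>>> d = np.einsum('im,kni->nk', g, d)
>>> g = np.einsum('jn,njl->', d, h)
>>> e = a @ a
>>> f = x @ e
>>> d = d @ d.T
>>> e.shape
(29, 29)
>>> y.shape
(5, 5, 11)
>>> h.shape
(11, 5, 29)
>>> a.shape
(29, 29)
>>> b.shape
(5, 5, 29)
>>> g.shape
()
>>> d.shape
(5, 5)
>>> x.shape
(29, 29)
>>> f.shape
(29, 29)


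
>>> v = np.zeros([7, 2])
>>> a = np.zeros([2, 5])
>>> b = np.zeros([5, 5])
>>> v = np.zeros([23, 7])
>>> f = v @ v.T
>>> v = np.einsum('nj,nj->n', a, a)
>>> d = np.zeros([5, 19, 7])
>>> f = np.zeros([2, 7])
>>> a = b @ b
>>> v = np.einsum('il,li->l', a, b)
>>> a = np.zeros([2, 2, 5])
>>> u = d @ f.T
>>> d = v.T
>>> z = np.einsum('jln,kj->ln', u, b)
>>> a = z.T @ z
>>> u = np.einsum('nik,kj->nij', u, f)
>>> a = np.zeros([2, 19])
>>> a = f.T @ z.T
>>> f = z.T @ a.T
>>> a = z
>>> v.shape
(5,)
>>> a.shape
(19, 2)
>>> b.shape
(5, 5)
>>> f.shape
(2, 7)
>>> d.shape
(5,)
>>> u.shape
(5, 19, 7)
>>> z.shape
(19, 2)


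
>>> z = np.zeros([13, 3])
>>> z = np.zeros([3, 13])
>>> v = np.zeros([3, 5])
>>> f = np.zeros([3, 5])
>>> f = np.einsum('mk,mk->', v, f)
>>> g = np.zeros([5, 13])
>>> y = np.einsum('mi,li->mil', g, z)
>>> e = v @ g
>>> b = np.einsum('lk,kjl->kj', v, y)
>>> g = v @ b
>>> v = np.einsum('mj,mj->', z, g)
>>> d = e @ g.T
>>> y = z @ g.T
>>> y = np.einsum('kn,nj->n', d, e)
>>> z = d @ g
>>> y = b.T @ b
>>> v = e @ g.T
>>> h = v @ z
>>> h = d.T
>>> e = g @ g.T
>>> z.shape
(3, 13)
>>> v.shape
(3, 3)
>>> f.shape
()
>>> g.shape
(3, 13)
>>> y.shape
(13, 13)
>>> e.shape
(3, 3)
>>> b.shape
(5, 13)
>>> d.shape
(3, 3)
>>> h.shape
(3, 3)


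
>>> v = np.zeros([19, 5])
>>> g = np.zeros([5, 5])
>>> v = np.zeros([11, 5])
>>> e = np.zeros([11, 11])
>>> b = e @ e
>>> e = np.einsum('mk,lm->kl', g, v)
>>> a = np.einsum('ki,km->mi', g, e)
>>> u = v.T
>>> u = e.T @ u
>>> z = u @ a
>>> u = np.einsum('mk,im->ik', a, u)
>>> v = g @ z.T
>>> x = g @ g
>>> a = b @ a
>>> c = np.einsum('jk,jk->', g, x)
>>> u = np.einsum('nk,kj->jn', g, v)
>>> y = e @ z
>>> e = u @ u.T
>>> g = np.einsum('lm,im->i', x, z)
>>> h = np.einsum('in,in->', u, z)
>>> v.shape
(5, 11)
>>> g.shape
(11,)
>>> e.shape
(11, 11)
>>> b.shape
(11, 11)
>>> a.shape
(11, 5)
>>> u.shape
(11, 5)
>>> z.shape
(11, 5)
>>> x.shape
(5, 5)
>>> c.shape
()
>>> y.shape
(5, 5)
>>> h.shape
()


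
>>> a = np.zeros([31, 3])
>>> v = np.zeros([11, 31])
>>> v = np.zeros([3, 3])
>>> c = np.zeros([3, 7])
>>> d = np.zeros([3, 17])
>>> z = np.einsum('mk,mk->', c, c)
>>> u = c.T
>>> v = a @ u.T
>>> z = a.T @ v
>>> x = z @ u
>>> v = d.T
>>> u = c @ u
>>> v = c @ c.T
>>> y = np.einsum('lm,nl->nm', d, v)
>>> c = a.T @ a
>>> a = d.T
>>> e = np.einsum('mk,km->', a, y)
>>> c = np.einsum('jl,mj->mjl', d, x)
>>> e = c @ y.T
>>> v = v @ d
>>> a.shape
(17, 3)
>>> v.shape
(3, 17)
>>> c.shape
(3, 3, 17)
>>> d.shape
(3, 17)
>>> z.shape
(3, 7)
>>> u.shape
(3, 3)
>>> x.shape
(3, 3)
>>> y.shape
(3, 17)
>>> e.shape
(3, 3, 3)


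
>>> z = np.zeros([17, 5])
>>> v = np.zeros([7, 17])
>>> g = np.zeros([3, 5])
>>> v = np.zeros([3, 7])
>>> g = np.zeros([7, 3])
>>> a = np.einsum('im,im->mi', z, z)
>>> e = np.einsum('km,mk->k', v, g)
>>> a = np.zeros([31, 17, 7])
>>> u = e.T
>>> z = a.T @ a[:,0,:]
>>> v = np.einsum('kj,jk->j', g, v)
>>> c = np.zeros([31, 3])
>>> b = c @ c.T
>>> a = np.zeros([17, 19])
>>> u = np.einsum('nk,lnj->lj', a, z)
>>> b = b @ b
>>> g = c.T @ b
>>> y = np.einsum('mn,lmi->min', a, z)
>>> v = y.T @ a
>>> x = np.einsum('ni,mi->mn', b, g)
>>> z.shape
(7, 17, 7)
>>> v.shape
(19, 7, 19)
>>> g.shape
(3, 31)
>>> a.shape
(17, 19)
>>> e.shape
(3,)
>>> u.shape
(7, 7)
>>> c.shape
(31, 3)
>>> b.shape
(31, 31)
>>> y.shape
(17, 7, 19)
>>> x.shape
(3, 31)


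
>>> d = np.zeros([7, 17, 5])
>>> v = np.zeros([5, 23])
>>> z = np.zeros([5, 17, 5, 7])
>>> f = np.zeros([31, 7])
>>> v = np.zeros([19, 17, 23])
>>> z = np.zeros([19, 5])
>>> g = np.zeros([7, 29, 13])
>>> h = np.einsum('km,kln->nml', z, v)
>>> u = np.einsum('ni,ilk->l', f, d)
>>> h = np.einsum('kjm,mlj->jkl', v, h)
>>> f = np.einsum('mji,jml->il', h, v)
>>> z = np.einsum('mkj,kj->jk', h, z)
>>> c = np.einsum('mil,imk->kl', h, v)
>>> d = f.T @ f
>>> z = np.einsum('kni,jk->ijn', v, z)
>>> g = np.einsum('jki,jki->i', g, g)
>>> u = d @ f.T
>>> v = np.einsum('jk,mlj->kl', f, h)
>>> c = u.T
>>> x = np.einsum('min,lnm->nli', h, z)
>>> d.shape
(23, 23)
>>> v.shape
(23, 19)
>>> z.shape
(23, 5, 17)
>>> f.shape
(5, 23)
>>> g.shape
(13,)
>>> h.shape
(17, 19, 5)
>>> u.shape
(23, 5)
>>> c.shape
(5, 23)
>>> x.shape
(5, 23, 19)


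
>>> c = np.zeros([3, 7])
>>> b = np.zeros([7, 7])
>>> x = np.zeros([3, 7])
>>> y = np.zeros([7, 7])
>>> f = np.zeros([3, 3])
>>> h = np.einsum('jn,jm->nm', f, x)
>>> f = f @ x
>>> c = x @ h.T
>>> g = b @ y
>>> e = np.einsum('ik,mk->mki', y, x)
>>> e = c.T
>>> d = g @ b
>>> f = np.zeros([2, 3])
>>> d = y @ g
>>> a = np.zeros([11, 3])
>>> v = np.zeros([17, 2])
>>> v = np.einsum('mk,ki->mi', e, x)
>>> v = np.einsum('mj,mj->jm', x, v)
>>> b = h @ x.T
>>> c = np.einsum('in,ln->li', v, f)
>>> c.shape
(2, 7)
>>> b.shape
(3, 3)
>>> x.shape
(3, 7)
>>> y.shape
(7, 7)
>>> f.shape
(2, 3)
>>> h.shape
(3, 7)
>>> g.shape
(7, 7)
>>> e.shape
(3, 3)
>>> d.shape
(7, 7)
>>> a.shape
(11, 3)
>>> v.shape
(7, 3)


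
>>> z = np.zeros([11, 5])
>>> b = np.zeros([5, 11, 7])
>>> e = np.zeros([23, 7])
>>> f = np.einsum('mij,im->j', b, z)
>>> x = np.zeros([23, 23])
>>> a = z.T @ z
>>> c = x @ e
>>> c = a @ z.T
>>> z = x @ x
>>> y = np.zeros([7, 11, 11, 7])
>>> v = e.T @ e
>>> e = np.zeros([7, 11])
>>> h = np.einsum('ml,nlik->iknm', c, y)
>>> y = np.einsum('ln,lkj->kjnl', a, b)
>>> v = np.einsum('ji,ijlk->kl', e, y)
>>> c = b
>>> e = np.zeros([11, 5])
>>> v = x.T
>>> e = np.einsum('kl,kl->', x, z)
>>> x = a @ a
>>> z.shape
(23, 23)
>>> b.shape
(5, 11, 7)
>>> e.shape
()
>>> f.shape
(7,)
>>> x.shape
(5, 5)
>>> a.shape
(5, 5)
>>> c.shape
(5, 11, 7)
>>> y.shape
(11, 7, 5, 5)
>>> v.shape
(23, 23)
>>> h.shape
(11, 7, 7, 5)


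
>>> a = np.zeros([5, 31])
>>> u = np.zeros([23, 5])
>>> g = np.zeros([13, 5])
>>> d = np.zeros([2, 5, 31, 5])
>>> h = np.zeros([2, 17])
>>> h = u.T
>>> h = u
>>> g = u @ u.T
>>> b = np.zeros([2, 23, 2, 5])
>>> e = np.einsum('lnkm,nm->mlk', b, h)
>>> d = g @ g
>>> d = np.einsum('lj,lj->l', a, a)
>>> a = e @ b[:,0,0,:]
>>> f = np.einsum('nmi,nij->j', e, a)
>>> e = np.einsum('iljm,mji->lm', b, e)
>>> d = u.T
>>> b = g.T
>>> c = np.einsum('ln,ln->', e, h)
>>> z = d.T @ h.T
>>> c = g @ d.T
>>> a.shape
(5, 2, 5)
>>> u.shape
(23, 5)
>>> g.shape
(23, 23)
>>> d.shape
(5, 23)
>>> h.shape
(23, 5)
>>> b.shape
(23, 23)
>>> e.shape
(23, 5)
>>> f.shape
(5,)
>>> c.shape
(23, 5)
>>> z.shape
(23, 23)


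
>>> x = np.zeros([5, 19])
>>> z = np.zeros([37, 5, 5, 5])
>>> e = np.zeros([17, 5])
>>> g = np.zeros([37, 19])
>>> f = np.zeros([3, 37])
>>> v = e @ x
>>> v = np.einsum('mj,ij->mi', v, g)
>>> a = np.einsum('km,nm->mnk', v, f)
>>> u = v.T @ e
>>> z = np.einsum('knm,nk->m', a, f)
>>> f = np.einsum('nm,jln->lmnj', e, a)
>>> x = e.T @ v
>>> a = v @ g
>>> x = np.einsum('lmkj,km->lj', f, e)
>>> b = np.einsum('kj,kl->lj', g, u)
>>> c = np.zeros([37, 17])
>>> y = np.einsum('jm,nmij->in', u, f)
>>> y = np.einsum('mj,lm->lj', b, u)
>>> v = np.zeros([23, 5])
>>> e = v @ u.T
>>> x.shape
(3, 37)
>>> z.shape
(17,)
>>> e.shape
(23, 37)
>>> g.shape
(37, 19)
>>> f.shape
(3, 5, 17, 37)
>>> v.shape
(23, 5)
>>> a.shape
(17, 19)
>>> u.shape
(37, 5)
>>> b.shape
(5, 19)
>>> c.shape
(37, 17)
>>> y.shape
(37, 19)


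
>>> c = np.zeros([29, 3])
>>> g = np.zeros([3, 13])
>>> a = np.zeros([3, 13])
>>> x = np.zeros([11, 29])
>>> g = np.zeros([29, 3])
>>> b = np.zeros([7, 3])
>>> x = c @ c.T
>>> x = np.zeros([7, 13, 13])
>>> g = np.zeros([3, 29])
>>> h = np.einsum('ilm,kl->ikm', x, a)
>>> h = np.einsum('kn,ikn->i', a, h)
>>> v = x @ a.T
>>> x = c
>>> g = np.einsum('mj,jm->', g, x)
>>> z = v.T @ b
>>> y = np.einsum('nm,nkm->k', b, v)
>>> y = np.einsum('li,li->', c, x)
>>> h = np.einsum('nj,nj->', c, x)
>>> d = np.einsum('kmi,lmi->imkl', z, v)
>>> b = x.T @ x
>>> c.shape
(29, 3)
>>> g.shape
()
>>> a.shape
(3, 13)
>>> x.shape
(29, 3)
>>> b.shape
(3, 3)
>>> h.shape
()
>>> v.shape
(7, 13, 3)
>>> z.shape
(3, 13, 3)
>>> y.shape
()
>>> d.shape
(3, 13, 3, 7)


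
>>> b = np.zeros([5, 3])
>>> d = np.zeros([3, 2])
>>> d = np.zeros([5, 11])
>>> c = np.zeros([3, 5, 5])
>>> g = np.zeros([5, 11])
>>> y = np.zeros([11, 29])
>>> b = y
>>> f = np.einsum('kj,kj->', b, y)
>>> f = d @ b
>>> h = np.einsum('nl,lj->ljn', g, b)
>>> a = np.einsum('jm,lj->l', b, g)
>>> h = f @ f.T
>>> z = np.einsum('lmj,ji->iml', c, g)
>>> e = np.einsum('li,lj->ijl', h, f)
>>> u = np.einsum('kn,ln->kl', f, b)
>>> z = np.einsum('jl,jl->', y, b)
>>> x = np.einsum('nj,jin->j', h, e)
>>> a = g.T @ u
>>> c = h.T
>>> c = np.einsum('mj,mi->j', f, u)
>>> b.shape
(11, 29)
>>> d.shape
(5, 11)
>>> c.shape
(29,)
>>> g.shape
(5, 11)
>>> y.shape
(11, 29)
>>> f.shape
(5, 29)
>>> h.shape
(5, 5)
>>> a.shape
(11, 11)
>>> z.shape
()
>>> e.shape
(5, 29, 5)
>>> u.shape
(5, 11)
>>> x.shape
(5,)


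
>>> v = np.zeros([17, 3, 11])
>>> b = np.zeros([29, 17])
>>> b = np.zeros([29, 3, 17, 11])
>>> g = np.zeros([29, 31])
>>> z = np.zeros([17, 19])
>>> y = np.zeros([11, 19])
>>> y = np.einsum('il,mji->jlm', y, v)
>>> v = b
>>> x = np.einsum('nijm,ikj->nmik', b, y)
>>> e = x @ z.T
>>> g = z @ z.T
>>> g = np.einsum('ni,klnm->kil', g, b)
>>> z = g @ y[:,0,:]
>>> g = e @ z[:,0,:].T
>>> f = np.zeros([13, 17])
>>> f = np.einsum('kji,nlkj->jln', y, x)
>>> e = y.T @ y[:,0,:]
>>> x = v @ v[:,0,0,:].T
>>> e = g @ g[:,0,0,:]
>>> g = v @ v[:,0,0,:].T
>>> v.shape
(29, 3, 17, 11)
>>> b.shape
(29, 3, 17, 11)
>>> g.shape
(29, 3, 17, 29)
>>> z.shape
(29, 17, 17)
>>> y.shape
(3, 19, 17)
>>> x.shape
(29, 3, 17, 29)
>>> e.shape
(29, 11, 3, 29)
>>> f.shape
(19, 11, 29)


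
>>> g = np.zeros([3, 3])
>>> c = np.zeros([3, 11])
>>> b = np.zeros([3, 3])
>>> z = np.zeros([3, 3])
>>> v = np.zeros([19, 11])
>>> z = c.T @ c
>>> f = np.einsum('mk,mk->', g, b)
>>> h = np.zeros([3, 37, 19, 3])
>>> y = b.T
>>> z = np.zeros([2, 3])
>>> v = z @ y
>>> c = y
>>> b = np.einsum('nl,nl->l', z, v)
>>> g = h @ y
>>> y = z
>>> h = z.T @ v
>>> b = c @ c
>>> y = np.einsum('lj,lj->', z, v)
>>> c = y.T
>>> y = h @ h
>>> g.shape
(3, 37, 19, 3)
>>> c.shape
()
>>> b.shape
(3, 3)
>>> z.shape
(2, 3)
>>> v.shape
(2, 3)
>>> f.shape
()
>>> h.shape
(3, 3)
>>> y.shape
(3, 3)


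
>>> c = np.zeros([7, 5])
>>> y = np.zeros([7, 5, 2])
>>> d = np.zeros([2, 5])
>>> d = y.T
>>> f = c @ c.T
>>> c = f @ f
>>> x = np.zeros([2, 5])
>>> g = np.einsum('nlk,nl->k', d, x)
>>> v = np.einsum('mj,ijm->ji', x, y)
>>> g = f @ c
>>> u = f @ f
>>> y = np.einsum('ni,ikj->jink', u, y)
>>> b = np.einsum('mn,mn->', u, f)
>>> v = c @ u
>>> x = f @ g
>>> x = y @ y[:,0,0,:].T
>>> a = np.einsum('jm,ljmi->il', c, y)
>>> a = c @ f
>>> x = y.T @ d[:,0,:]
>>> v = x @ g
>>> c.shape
(7, 7)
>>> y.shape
(2, 7, 7, 5)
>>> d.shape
(2, 5, 7)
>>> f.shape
(7, 7)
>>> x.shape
(5, 7, 7, 7)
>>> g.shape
(7, 7)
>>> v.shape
(5, 7, 7, 7)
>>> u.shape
(7, 7)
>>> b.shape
()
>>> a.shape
(7, 7)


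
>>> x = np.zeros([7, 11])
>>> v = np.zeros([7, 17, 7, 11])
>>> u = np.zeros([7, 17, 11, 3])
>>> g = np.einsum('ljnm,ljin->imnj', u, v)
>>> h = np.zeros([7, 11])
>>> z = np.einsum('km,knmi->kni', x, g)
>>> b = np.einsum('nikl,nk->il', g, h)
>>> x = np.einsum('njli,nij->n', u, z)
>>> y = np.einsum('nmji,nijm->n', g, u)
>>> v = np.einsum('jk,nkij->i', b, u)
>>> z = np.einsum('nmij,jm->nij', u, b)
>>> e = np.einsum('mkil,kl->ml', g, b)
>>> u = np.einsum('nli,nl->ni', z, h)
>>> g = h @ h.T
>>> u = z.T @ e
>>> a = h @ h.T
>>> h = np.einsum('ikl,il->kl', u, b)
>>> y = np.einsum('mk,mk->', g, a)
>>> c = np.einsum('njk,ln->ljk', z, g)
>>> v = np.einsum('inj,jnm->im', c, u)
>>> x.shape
(7,)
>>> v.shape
(7, 17)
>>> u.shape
(3, 11, 17)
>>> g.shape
(7, 7)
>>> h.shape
(11, 17)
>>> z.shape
(7, 11, 3)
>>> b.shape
(3, 17)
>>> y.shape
()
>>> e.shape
(7, 17)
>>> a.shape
(7, 7)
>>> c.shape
(7, 11, 3)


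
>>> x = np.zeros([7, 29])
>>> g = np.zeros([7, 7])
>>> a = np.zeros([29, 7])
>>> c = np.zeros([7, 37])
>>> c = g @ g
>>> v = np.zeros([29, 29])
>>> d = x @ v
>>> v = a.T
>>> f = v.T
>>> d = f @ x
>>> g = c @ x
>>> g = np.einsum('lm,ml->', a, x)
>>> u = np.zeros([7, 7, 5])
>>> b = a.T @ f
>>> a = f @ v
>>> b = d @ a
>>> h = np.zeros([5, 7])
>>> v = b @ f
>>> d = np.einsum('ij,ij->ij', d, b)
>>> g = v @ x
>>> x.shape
(7, 29)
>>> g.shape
(29, 29)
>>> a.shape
(29, 29)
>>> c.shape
(7, 7)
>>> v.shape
(29, 7)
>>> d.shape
(29, 29)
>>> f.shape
(29, 7)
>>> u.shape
(7, 7, 5)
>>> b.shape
(29, 29)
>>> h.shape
(5, 7)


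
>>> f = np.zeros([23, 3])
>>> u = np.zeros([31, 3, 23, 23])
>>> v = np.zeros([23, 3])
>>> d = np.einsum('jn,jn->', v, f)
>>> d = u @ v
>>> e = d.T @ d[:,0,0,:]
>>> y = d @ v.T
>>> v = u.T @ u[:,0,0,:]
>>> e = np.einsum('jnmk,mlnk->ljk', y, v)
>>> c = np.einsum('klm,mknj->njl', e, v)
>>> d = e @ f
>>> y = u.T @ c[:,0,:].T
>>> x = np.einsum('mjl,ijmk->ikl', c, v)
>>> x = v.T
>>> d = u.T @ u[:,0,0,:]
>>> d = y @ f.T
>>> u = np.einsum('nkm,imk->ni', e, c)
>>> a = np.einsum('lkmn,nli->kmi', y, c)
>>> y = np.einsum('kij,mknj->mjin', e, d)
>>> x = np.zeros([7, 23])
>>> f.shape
(23, 3)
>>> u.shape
(23, 3)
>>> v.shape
(23, 23, 3, 23)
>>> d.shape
(23, 23, 3, 23)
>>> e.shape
(23, 31, 23)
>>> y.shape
(23, 23, 31, 3)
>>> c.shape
(3, 23, 31)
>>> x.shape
(7, 23)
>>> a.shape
(23, 3, 31)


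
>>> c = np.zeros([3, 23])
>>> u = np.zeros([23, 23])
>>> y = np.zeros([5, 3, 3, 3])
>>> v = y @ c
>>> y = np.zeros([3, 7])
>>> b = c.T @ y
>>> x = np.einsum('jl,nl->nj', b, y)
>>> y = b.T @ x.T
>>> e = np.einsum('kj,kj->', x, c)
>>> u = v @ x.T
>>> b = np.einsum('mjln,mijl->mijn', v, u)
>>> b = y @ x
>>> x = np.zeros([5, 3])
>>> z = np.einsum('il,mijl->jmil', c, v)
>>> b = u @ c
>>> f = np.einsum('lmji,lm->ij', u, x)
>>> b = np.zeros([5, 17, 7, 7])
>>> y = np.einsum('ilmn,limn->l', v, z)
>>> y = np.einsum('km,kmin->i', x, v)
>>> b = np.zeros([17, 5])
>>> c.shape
(3, 23)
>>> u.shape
(5, 3, 3, 3)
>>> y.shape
(3,)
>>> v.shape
(5, 3, 3, 23)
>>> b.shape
(17, 5)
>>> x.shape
(5, 3)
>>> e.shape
()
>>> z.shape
(3, 5, 3, 23)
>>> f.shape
(3, 3)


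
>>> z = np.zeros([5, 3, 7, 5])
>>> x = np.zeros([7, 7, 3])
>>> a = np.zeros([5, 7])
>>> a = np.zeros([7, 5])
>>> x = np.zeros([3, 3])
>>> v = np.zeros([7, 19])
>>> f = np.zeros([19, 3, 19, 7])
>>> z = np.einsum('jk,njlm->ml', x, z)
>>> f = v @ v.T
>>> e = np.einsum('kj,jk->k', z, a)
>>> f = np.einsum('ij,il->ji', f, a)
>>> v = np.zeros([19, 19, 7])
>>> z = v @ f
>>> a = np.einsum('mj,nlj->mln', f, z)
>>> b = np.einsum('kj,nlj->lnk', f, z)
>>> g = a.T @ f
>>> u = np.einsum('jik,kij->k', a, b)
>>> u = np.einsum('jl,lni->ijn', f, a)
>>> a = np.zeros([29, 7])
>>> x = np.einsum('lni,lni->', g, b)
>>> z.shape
(19, 19, 7)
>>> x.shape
()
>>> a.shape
(29, 7)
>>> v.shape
(19, 19, 7)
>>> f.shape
(7, 7)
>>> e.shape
(5,)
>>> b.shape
(19, 19, 7)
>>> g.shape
(19, 19, 7)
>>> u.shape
(19, 7, 19)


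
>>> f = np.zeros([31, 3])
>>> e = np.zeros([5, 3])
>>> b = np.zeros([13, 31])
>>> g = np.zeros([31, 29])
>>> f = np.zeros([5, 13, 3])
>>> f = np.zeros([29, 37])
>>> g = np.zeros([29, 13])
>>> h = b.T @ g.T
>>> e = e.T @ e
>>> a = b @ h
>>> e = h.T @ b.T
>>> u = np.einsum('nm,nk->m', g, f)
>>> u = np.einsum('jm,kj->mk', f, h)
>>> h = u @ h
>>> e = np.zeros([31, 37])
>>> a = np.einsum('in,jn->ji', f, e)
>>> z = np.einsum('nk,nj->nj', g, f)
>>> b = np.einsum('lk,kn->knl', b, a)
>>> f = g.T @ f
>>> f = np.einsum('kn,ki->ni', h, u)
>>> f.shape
(29, 31)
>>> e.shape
(31, 37)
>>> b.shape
(31, 29, 13)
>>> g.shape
(29, 13)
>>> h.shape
(37, 29)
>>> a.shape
(31, 29)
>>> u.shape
(37, 31)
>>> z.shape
(29, 37)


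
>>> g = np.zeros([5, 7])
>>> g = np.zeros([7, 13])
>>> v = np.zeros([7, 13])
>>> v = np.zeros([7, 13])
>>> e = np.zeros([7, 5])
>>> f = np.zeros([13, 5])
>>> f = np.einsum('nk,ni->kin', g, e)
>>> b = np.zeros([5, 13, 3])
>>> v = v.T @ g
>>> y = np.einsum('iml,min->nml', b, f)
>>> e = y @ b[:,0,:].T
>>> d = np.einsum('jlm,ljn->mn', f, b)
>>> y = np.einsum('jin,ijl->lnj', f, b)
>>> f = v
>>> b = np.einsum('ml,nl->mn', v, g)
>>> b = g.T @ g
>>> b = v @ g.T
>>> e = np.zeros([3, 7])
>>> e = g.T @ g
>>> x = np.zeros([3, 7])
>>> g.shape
(7, 13)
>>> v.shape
(13, 13)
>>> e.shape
(13, 13)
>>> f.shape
(13, 13)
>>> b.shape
(13, 7)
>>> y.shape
(3, 7, 13)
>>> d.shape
(7, 3)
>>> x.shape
(3, 7)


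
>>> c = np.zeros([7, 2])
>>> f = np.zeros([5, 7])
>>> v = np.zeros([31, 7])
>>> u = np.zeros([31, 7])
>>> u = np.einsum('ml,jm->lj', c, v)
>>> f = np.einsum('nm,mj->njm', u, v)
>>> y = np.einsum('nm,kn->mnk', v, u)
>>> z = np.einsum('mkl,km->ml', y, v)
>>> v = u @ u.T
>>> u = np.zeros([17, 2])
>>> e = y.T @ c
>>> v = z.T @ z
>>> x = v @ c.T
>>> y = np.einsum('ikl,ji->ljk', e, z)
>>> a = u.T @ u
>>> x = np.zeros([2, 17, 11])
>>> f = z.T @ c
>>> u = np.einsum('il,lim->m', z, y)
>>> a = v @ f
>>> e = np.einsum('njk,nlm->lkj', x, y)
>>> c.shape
(7, 2)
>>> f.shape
(2, 2)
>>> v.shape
(2, 2)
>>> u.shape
(31,)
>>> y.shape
(2, 7, 31)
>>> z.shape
(7, 2)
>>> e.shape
(7, 11, 17)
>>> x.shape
(2, 17, 11)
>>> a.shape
(2, 2)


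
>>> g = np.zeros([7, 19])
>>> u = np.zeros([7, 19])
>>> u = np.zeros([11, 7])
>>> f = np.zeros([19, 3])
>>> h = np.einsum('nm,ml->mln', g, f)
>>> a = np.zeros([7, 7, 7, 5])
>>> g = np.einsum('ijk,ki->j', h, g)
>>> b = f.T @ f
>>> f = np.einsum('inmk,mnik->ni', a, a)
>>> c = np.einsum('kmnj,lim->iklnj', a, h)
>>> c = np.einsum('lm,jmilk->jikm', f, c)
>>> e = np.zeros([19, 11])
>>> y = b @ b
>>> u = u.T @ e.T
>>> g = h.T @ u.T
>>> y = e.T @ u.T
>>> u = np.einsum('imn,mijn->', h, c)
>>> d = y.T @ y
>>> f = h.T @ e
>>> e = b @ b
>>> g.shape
(7, 3, 7)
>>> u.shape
()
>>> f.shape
(7, 3, 11)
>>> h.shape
(19, 3, 7)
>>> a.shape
(7, 7, 7, 5)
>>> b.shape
(3, 3)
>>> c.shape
(3, 19, 5, 7)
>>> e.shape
(3, 3)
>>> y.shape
(11, 7)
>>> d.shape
(7, 7)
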